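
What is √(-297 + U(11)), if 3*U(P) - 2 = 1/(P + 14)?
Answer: 4*I*√463/5 ≈ 17.214*I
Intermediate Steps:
U(P) = ⅔ + 1/(3*(14 + P)) (U(P) = ⅔ + 1/(3*(P + 14)) = ⅔ + 1/(3*(14 + P)))
√(-297 + U(11)) = √(-297 + (29 + 2*11)/(3*(14 + 11))) = √(-297 + (⅓)*(29 + 22)/25) = √(-297 + (⅓)*(1/25)*51) = √(-297 + 17/25) = √(-7408/25) = 4*I*√463/5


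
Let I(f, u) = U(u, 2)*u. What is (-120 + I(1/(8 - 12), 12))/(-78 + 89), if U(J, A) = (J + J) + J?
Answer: 312/11 ≈ 28.364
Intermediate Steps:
U(J, A) = 3*J (U(J, A) = 2*J + J = 3*J)
I(f, u) = 3*u² (I(f, u) = (3*u)*u = 3*u²)
(-120 + I(1/(8 - 12), 12))/(-78 + 89) = (-120 + 3*12²)/(-78 + 89) = (-120 + 3*144)/11 = (-120 + 432)/11 = (1/11)*312 = 312/11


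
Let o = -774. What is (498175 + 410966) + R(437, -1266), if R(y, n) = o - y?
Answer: 907930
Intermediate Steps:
R(y, n) = -774 - y
(498175 + 410966) + R(437, -1266) = (498175 + 410966) + (-774 - 1*437) = 909141 + (-774 - 437) = 909141 - 1211 = 907930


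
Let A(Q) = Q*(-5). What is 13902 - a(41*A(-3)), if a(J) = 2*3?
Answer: 13896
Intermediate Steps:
A(Q) = -5*Q
a(J) = 6
13902 - a(41*A(-3)) = 13902 - 1*6 = 13902 - 6 = 13896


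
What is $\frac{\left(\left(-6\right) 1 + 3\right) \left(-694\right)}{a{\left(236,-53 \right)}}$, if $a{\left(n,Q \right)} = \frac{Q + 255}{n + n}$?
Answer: $\frac{491352}{101} \approx 4864.9$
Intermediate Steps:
$a{\left(n,Q \right)} = \frac{255 + Q}{2 n}$
$\frac{\left(\left(-6\right) 1 + 3\right) \left(-694\right)}{a{\left(236,-53 \right)}} = \frac{\left(\left(-6\right) 1 + 3\right) \left(-694\right)}{\frac{1}{2} \cdot \frac{1}{236} \left(255 - 53\right)} = \frac{\left(-6 + 3\right) \left(-694\right)}{\frac{1}{2} \cdot \frac{1}{236} \cdot 202} = \frac{\left(-3\right) \left(-694\right)}{\frac{101}{236}} = 2082 \cdot \frac{236}{101} = \frac{491352}{101}$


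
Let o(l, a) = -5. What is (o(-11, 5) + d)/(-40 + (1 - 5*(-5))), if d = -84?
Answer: 89/14 ≈ 6.3571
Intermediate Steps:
(o(-11, 5) + d)/(-40 + (1 - 5*(-5))) = (-5 - 84)/(-40 + (1 - 5*(-5))) = -89/(-40 + (1 + 25)) = -89/(-40 + 26) = -89/(-14) = -89*(-1/14) = 89/14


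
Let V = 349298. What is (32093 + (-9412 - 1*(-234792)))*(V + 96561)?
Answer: 114796654307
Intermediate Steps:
(32093 + (-9412 - 1*(-234792)))*(V + 96561) = (32093 + (-9412 - 1*(-234792)))*(349298 + 96561) = (32093 + (-9412 + 234792))*445859 = (32093 + 225380)*445859 = 257473*445859 = 114796654307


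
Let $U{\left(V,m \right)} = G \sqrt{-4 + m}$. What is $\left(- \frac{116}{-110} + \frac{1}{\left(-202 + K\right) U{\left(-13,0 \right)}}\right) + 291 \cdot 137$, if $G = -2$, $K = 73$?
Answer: $\frac{2192743}{55} - \frac{i}{516} \approx 39868.0 - 0.001938 i$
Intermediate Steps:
$U{\left(V,m \right)} = - 2 \sqrt{-4 + m}$
$\left(- \frac{116}{-110} + \frac{1}{\left(-202 + K\right) U{\left(-13,0 \right)}}\right) + 291 \cdot 137 = \left(- \frac{116}{-110} + \frac{1}{\left(-202 + 73\right) \left(- 2 \sqrt{-4 + 0}\right)}\right) + 291 \cdot 137 = \left(\left(-116\right) \left(- \frac{1}{110}\right) + \frac{1}{\left(-129\right) \left(- 2 \sqrt{-4}\right)}\right) + 39867 = \left(\frac{58}{55} - \frac{1}{129 \left(- 2 \cdot 2 i\right)}\right) + 39867 = \left(\frac{58}{55} - \frac{1}{129 \left(- 4 i\right)}\right) + 39867 = \left(\frac{58}{55} - \frac{\frac{1}{4} i}{129}\right) + 39867 = \left(\frac{58}{55} - \frac{i}{516}\right) + 39867 = \frac{2192743}{55} - \frac{i}{516}$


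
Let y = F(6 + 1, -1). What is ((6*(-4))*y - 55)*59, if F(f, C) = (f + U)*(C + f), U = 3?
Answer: -88205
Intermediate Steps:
F(f, C) = (3 + f)*(C + f) (F(f, C) = (f + 3)*(C + f) = (3 + f)*(C + f))
y = 60 (y = (6 + 1)² + 3*(-1) + 3*(6 + 1) - (6 + 1) = 7² - 3 + 3*7 - 1*7 = 49 - 3 + 21 - 7 = 60)
((6*(-4))*y - 55)*59 = ((6*(-4))*60 - 55)*59 = (-24*60 - 55)*59 = (-1440 - 55)*59 = -1495*59 = -88205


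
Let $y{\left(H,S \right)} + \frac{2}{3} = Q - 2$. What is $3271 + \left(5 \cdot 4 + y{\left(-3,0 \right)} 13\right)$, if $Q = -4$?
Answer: $\frac{9613}{3} \approx 3204.3$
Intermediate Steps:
$y{\left(H,S \right)} = - \frac{20}{3}$ ($y{\left(H,S \right)} = - \frac{2}{3} - 6 = - \frac{20}{3}$)
$3271 + \left(5 \cdot 4 + y{\left(-3,0 \right)} 13\right) = 3271 + \left(5 \cdot 4 - \frac{260}{3}\right) = 3271 + \left(20 - \frac{260}{3}\right) = 3271 - \frac{200}{3} = \frac{9613}{3}$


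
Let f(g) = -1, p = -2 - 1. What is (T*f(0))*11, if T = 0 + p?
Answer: 33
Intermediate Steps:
p = -3
T = -3 (T = 0 - 3 = -3)
(T*f(0))*11 = -3*(-1)*11 = 3*11 = 33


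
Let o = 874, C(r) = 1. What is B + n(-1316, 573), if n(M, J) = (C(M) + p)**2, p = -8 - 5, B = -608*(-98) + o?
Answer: 60602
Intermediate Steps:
B = 60458 (B = -608*(-98) + 874 = 59584 + 874 = 60458)
p = -13
n(M, J) = 144 (n(M, J) = (1 - 13)**2 = (-12)**2 = 144)
B + n(-1316, 573) = 60458 + 144 = 60602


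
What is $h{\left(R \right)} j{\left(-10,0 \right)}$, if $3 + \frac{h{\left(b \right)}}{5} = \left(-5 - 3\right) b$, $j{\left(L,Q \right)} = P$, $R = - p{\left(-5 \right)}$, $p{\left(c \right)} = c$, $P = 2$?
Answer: $-430$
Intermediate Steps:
$R = 5$ ($R = \left(-1\right) \left(-5\right) = 5$)
$j{\left(L,Q \right)} = 2$
$h{\left(b \right)} = -15 - 40 b$ ($h{\left(b \right)} = -15 + 5 \left(-5 - 3\right) b = -15 + 5 \left(- 8 b\right) = -15 - 40 b$)
$h{\left(R \right)} j{\left(-10,0 \right)} = \left(-15 - 200\right) 2 = \left(-215\right) 2 = -430$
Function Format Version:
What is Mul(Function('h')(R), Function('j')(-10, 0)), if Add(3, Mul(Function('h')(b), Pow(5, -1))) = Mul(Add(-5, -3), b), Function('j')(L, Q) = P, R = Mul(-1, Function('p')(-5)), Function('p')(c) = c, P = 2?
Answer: -430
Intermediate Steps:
R = 5 (R = Mul(-1, -5) = 5)
Function('j')(L, Q) = 2
Function('h')(b) = Add(-15, Mul(-40, b)) (Function('h')(b) = Add(-15, Mul(5, Mul(Add(-5, -3), b))) = Add(-15, Mul(5, Mul(-8, b))) = Add(-15, Mul(-40, b)))
Mul(Function('h')(R), Function('j')(-10, 0)) = Mul(Add(-15, Mul(-40, 5)), 2) = Mul(Add(-15, -200), 2) = Mul(-215, 2) = -430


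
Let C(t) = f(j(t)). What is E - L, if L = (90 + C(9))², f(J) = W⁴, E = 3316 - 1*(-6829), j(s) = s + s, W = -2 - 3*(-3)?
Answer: -6194936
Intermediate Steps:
W = 7 (W = -2 + 9 = 7)
j(s) = 2*s
E = 10145 (E = 3316 + 6829 = 10145)
f(J) = 2401 (f(J) = 7⁴ = 2401)
C(t) = 2401
L = 6205081 (L = (90 + 2401)² = 2491² = 6205081)
E - L = 10145 - 1*6205081 = 10145 - 6205081 = -6194936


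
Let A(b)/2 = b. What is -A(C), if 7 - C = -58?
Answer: -130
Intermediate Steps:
C = 65 (C = 7 - 1*(-58) = 7 + 58 = 65)
A(b) = 2*b
-A(C) = -2*65 = -1*130 = -130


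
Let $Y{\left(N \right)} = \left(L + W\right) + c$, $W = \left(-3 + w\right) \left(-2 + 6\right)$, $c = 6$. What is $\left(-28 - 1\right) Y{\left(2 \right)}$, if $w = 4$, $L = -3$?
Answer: $-203$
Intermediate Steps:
$W = 4$ ($W = \left(-3 + 4\right) \left(-2 + 6\right) = 1 \cdot 4 = 4$)
$Y{\left(N \right)} = 7$ ($Y{\left(N \right)} = \left(-3 + 4\right) + 6 = 1 + 6 = 7$)
$\left(-28 - 1\right) Y{\left(2 \right)} = \left(-28 - 1\right) 7 = \left(-29\right) 7 = -203$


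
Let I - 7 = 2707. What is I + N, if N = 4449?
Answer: 7163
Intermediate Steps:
I = 2714 (I = 7 + 2707 = 2714)
I + N = 2714 + 4449 = 7163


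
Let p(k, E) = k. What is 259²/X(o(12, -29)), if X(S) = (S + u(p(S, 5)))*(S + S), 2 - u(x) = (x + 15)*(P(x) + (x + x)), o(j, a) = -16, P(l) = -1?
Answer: 67081/1504 ≈ 44.602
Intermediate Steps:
u(x) = 2 - (-1 + 2*x)*(15 + x) (u(x) = 2 - (x + 15)*(-1 + (x + x)) = 2 - (15 + x)*(-1 + 2*x) = 2 - (-1 + 2*x)*(15 + x))
X(S) = 2*S*(17 - 28*S - 2*S²) (X(S) = (S + (17 - 29*S - 2*S²))*(S + S) = (17 - 28*S - 2*S²)*(2*S) = 2*S*(17 - 28*S - 2*S²))
259²/X(o(12, -29)) = 259²/((2*(-16)*(17 - 28*(-16) - 2*(-16)²))) = 67081/((2*(-16)*(17 + 448 - 2*256))) = 67081/((2*(-16)*(17 + 448 - 512))) = 67081/((2*(-16)*(-47))) = 67081/1504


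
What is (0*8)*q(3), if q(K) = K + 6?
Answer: 0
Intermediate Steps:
q(K) = 6 + K
(0*8)*q(3) = (0*8)*(6 + 3) = 0*9 = 0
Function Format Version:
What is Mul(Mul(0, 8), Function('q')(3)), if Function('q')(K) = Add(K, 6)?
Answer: 0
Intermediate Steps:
Function('q')(K) = Add(6, K)
Mul(Mul(0, 8), Function('q')(3)) = Mul(Mul(0, 8), Add(6, 3)) = Mul(0, 9) = 0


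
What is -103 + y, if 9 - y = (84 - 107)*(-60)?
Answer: -1474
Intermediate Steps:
y = -1371 (y = 9 - (84 - 107)*(-60) = 9 - (-23)*(-60) = 9 - 1*1380 = 9 - 1380 = -1371)
-103 + y = -103 - 1371 = -1474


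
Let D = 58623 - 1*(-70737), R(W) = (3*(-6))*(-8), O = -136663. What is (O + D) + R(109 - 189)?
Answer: -7159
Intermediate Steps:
R(W) = 144 (R(W) = -18*(-8) = 144)
D = 129360 (D = 58623 + 70737 = 129360)
(O + D) + R(109 - 189) = (-136663 + 129360) + 144 = -7303 + 144 = -7159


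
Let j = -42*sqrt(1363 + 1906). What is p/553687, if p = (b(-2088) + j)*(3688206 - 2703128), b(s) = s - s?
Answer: -41373276*sqrt(3269)/553687 ≈ -4272.3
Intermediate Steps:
b(s) = 0
j = -42*sqrt(3269) ≈ -2401.4
p = -41373276*sqrt(3269) (p = (0 - 42*sqrt(3269))*(3688206 - 2703128) = -42*sqrt(3269)*985078 = -41373276*sqrt(3269) ≈ -2.3655e+9)
p/553687 = -41373276*sqrt(3269)/553687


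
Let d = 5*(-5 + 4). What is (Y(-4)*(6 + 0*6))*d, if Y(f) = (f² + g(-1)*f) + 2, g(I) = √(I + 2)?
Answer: -420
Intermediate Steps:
g(I) = √(2 + I)
Y(f) = 2 + f + f² (Y(f) = (f² + √(2 - 1)*f) + 2 = (f² + √1*f) + 2 = (f² + 1*f) + 2 = (f² + f) + 2 = (f + f²) + 2 = 2 + f + f²)
d = -5 (d = 5*(-1) = -5)
(Y(-4)*(6 + 0*6))*d = ((2 - 4 + (-4)²)*(6 + 0*6))*(-5) = ((2 - 4 + 16)*(6 + 0))*(-5) = (14*6)*(-5) = 84*(-5) = -420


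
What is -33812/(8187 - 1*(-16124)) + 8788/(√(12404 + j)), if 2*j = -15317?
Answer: -33812/24311 + 8788*√18982/9491 ≈ 126.18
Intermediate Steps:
j = -15317/2 (j = (½)*(-15317) = -15317/2 ≈ -7658.5)
-33812/(8187 - 1*(-16124)) + 8788/(√(12404 + j)) = -33812/(8187 - 1*(-16124)) + 8788/(√(12404 - 15317/2)) = -33812/(8187 + 16124) + 8788/(√(9491/2)) = -33812/24311 + 8788/((√18982/2)) = -33812*1/24311 + 8788*(√18982/9491) = -33812/24311 + 8788*√18982/9491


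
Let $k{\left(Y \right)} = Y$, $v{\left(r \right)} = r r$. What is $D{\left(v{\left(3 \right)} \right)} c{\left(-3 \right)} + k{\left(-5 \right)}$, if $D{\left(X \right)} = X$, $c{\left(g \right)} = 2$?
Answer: $13$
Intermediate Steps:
$v{\left(r \right)} = r^{2}$
$D{\left(v{\left(3 \right)} \right)} c{\left(-3 \right)} + k{\left(-5 \right)} = 3^{2} \cdot 2 - 5 = 9 \cdot 2 - 5 = 18 - 5 = 13$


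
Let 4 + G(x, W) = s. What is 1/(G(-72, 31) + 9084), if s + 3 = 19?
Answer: 1/9096 ≈ 0.00010994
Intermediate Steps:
s = 16 (s = -3 + 19 = 16)
G(x, W) = 12 (G(x, W) = -4 + 16 = 12)
1/(G(-72, 31) + 9084) = 1/(12 + 9084) = 1/9096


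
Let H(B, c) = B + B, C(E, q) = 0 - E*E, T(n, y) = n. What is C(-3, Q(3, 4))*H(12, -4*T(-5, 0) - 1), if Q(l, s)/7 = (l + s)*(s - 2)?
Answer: -216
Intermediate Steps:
Q(l, s) = 7*(-2 + s)*(l + s) (Q(l, s) = 7*((l + s)*(s - 2)) = 7*((l + s)*(-2 + s)) = 7*((-2 + s)*(l + s)) = 7*(-2 + s)*(l + s))
C(E, q) = -E² (C(E, q) = 0 - E² = -E²)
H(B, c) = 2*B
C(-3, Q(3, 4))*H(12, -4*T(-5, 0) - 1) = (-1*(-3)²)*(2*12) = -1*9*24 = -9*24 = -216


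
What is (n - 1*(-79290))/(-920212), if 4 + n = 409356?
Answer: -244321/460106 ≈ -0.53101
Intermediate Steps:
n = 409352 (n = -4 + 409356 = 409352)
(n - 1*(-79290))/(-920212) = (409352 - 1*(-79290))/(-920212) = (409352 + 79290)*(-1/920212) = 488642*(-1/920212) = -244321/460106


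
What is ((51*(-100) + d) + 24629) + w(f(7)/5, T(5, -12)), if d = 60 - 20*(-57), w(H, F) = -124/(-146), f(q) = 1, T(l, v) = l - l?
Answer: 1513279/73 ≈ 20730.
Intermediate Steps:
T(l, v) = 0
w(H, F) = 62/73 (w(H, F) = -124*(-1/146) = 62/73)
d = 1200 (d = 60 + 1140 = 1200)
((51*(-100) + d) + 24629) + w(f(7)/5, T(5, -12)) = ((51*(-100) + 1200) + 24629) + 62/73 = ((-5100 + 1200) + 24629) + 62/73 = (-3900 + 24629) + 62/73 = 20729 + 62/73 = 1513279/73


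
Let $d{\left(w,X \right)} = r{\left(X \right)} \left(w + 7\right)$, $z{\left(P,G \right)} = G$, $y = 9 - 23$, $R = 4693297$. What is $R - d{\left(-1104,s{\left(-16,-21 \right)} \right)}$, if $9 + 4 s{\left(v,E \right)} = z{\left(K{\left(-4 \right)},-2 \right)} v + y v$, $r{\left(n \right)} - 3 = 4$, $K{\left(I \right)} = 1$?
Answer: $4700976$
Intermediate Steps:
$y = -14$
$r{\left(n \right)} = 7$ ($r{\left(n \right)} = 3 + 4 = 7$)
$s{\left(v,E \right)} = - \frac{9}{4} - 4 v$ ($s{\left(v,E \right)} = - \frac{9}{4} + \frac{- 2 v - 14 v}{4} = - \frac{9}{4} + \frac{\left(-16\right) v}{4} = - \frac{9}{4} - 4 v$)
$d{\left(w,X \right)} = 49 + 7 w$ ($d{\left(w,X \right)} = 7 \left(w + 7\right) = 7 \left(7 + w\right) = 49 + 7 w$)
$R - d{\left(-1104,s{\left(-16,-21 \right)} \right)} = 4693297 - \left(49 + 7 \left(-1104\right)\right) = 4693297 - \left(49 - 7728\right) = 4693297 - -7679 = 4693297 + 7679 = 4700976$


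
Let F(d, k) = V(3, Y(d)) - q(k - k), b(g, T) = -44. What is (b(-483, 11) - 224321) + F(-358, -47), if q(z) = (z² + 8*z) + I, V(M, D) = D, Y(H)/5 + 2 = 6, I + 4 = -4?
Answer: -224337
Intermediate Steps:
I = -8 (I = -4 - 4 = -8)
Y(H) = 20 (Y(H) = -10 + 5*6 = -10 + 30 = 20)
q(z) = -8 + z² + 8*z (q(z) = (z² + 8*z) - 8 = -8 + z² + 8*z)
F(d, k) = 28 (F(d, k) = 20 - (-8 + (k - k)² + 8*(k - k)) = 20 - (-8 + 0² + 8*0) = 20 - (-8 + 0 + 0) = 20 - 1*(-8) = 20 + 8 = 28)
(b(-483, 11) - 224321) + F(-358, -47) = (-44 - 224321) + 28 = -224365 + 28 = -224337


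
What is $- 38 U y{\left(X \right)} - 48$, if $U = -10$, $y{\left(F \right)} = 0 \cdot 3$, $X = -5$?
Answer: $-48$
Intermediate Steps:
$y{\left(F \right)} = 0$
$- 38 U y{\left(X \right)} - 48 = \left(-38\right) \left(-10\right) 0 - 48 = 380 \cdot 0 - 48 = 0 - 48 = -48$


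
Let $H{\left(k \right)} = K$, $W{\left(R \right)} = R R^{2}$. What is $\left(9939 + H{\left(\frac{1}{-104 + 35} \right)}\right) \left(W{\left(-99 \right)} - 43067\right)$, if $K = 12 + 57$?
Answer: $-10141766928$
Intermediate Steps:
$K = 69$
$W{\left(R \right)} = R^{3}$
$H{\left(k \right)} = 69$
$\left(9939 + H{\left(\frac{1}{-104 + 35} \right)}\right) \left(W{\left(-99 \right)} - 43067\right) = \left(9939 + 69\right) \left(\left(-99\right)^{3} - 43067\right) = 10008 \left(-970299 - 43067\right) = 10008 \left(-1013366\right) = -10141766928$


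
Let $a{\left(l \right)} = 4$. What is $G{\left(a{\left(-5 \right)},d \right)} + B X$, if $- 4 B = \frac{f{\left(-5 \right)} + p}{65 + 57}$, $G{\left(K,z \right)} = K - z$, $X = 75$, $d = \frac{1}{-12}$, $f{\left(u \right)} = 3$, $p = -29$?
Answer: $\frac{2957}{366} \approx 8.0792$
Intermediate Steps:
$d = - \frac{1}{12} \approx -0.083333$
$B = \frac{13}{244}$ ($B = - \frac{\left(3 - 29\right) \frac{1}{65 + 57}}{4} = - \frac{\left(-26\right) \frac{1}{122}}{4} = \left(- \frac{1}{4}\right) \left(- \frac{13}{61}\right) = \frac{13}{244} \approx 0.053279$)
$G{\left(a{\left(-5 \right)},d \right)} + B X = \left(4 - - \frac{1}{12}\right) + \frac{13}{244} \cdot 75 = \left(4 + \frac{1}{12}\right) + \frac{975}{244} = \frac{49}{12} + \frac{975}{244} = \frac{2957}{366}$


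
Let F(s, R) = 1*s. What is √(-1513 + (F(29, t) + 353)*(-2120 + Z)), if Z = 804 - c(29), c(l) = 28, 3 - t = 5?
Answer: I*√514921 ≈ 717.58*I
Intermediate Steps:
t = -2 (t = 3 - 1*5 = 3 - 5 = -2)
F(s, R) = s
Z = 776 (Z = 804 - 1*28 = 804 - 28 = 776)
√(-1513 + (F(29, t) + 353)*(-2120 + Z)) = √(-1513 + (29 + 353)*(-2120 + 776)) = √(-1513 + 382*(-1344)) = √(-1513 - 513408) = √(-514921) = I*√514921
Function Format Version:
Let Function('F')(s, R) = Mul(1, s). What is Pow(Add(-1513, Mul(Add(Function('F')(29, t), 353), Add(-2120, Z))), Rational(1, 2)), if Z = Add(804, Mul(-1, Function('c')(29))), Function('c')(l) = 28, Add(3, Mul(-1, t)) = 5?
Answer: Mul(I, Pow(514921, Rational(1, 2))) ≈ Mul(717.58, I)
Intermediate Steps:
t = -2 (t = Add(3, Mul(-1, 5)) = Add(3, -5) = -2)
Function('F')(s, R) = s
Z = 776 (Z = Add(804, Mul(-1, 28)) = Add(804, -28) = 776)
Pow(Add(-1513, Mul(Add(Function('F')(29, t), 353), Add(-2120, Z))), Rational(1, 2)) = Pow(Add(-1513, Mul(Add(29, 353), Add(-2120, 776))), Rational(1, 2)) = Pow(Add(-1513, Mul(382, -1344)), Rational(1, 2)) = Pow(Add(-1513, -513408), Rational(1, 2)) = Pow(-514921, Rational(1, 2)) = Mul(I, Pow(514921, Rational(1, 2)))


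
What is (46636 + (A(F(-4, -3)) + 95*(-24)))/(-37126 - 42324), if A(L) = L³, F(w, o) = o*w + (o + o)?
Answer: -22286/39725 ≈ -0.56101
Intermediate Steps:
F(w, o) = 2*o + o*w (F(w, o) = o*w + 2*o = 2*o + o*w)
(46636 + (A(F(-4, -3)) + 95*(-24)))/(-37126 - 42324) = (46636 + ((-3*(2 - 4))³ + 95*(-24)))/(-37126 - 42324) = (46636 + ((-3*(-2))³ - 2280))/(-79450) = (46636 + (6³ - 2280))*(-1/79450) = (46636 + (216 - 2280))*(-1/79450) = (46636 - 2064)*(-1/79450) = 44572*(-1/79450) = -22286/39725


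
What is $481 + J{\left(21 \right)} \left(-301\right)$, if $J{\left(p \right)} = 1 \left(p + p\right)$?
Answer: $-12161$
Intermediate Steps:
$J{\left(p \right)} = 2 p$ ($J{\left(p \right)} = 1 \cdot 2 p = 2 p$)
$481 + J{\left(21 \right)} \left(-301\right) = 481 + 2 \cdot 21 \left(-301\right) = 481 + 42 \left(-301\right) = 481 - 12642 = -12161$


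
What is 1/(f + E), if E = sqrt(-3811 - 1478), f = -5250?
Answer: -1750/9189263 - I*sqrt(5289)/27567789 ≈ -0.00019044 - 2.6381e-6*I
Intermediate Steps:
E = I*sqrt(5289) (E = sqrt(-5289) = I*sqrt(5289) ≈ 72.725*I)
1/(f + E) = 1/(-5250 + I*sqrt(5289))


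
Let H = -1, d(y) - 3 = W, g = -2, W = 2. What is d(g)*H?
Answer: -5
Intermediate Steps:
d(y) = 5 (d(y) = 3 + 2 = 5)
d(g)*H = 5*(-1) = -5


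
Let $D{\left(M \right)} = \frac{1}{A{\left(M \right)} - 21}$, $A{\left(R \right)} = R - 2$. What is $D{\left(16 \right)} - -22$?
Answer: $\frac{153}{7} \approx 21.857$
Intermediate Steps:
$A{\left(R \right)} = -2 + R$
$D{\left(M \right)} = \frac{1}{-23 + M}$ ($D{\left(M \right)} = \frac{1}{\left(-2 + M\right) - 21} = \frac{1}{-23 + M}$)
$D{\left(16 \right)} - -22 = \frac{1}{-23 + 16} - -22 = \frac{1}{-7} + 22 = - \frac{1}{7} + 22 = \frac{153}{7}$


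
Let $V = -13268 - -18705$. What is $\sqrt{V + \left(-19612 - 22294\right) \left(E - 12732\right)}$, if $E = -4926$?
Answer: $7 \sqrt{15101665} \approx 27203.0$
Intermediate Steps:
$V = 5437$ ($V = -13268 + 18705 = 5437$)
$\sqrt{V + \left(-19612 - 22294\right) \left(E - 12732\right)} = \sqrt{5437 + \left(-19612 - 22294\right) \left(-4926 - 12732\right)} = \sqrt{5437 - -739976148} = \sqrt{5437 + 739976148} = \sqrt{739981585} = 7 \sqrt{15101665}$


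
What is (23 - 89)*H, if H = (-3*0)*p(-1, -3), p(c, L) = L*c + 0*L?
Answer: 0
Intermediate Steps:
p(c, L) = L*c (p(c, L) = L*c + 0 = L*c)
H = 0 (H = (-3*0)*(-3*(-1)) = 0*3 = 0)
(23 - 89)*H = (23 - 89)*0 = -66*0 = 0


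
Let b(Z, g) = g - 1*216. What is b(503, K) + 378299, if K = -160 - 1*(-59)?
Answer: 377982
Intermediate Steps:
K = -101 (K = -160 + 59 = -101)
b(Z, g) = -216 + g (b(Z, g) = g - 216 = -216 + g)
b(503, K) + 378299 = (-216 - 101) + 378299 = -317 + 378299 = 377982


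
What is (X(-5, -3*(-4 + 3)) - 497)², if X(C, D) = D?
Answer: 244036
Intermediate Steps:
(X(-5, -3*(-4 + 3)) - 497)² = (-3*(-4 + 3) - 497)² = (-3*(-1) - 497)² = (3 - 497)² = (-494)² = 244036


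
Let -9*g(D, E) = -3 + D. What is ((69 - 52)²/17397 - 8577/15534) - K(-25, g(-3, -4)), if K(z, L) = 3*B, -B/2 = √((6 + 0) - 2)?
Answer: 344246137/30027222 ≈ 11.464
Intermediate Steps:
B = -4 (B = -2*√((6 + 0) - 2) = -2*√(6 - 2) = -2*√4 = -2*2 = -4)
g(D, E) = ⅓ - D/9 (g(D, E) = -(-3 + D)/9 = ⅓ - D/9)
K(z, L) = -12 (K(z, L) = 3*(-4) = -12)
((69 - 52)²/17397 - 8577/15534) - K(-25, g(-3, -4)) = ((69 - 52)²/17397 - 8577/15534) - 1*(-12) = (17²*(1/17397) - 8577*1/15534) + 12 = (289*(1/17397) - 953/1726) + 12 = (289/17397 - 953/1726) + 12 = -16080527/30027222 + 12 = 344246137/30027222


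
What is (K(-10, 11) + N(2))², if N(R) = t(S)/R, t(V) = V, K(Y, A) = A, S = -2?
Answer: 100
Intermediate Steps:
N(R) = -2/R
(K(-10, 11) + N(2))² = (11 - 2/2)² = (11 - 2*½)² = (11 - 1)² = 10² = 100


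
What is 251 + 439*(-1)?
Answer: -188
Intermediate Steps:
251 + 439*(-1) = 251 - 439 = -188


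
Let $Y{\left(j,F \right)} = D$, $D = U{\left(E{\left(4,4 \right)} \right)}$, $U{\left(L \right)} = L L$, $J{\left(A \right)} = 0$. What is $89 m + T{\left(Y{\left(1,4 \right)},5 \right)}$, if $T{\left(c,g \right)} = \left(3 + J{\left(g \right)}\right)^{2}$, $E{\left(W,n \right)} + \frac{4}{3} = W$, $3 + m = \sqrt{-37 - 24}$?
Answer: $-258 + 89 i \sqrt{61} \approx -258.0 + 695.11 i$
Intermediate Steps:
$m = -3 + i \sqrt{61}$ ($m = -3 + \sqrt{-37 - 24} = -3 + \sqrt{-61} = -3 + i \sqrt{61} \approx -3.0 + 7.8102 i$)
$E{\left(W,n \right)} = - \frac{4}{3} + W$
$U{\left(L \right)} = L^{2}$
$D = \frac{64}{9}$ ($D = \left(- \frac{4}{3} + 4\right)^{2} = \left(\frac{8}{3}\right)^{2} = \frac{64}{9} \approx 7.1111$)
$Y{\left(j,F \right)} = \frac{64}{9}$
$T{\left(c,g \right)} = 9$ ($T{\left(c,g \right)} = \left(3 + 0\right)^{2} = 3^{2} = 9$)
$89 m + T{\left(Y{\left(1,4 \right)},5 \right)} = 89 \left(-3 + i \sqrt{61}\right) + 9 = \left(-267 + 89 i \sqrt{61}\right) + 9 = -258 + 89 i \sqrt{61}$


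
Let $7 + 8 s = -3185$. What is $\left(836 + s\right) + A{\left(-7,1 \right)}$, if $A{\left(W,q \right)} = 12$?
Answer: $449$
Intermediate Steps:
$s = -399$ ($s = - \frac{7}{8} + \frac{1}{8} \left(-3185\right) = - \frac{7}{8} - \frac{3185}{8} = -399$)
$\left(836 + s\right) + A{\left(-7,1 \right)} = \left(836 - 399\right) + 12 = 437 + 12 = 449$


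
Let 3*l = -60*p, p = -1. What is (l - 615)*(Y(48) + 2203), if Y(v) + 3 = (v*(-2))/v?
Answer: -1307810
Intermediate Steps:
l = 20 (l = (-60*(-1))/3 = (1/3)*60 = 20)
Y(v) = -5 (Y(v) = -3 + (v*(-2))/v = -3 + (-2*v)/v = -3 - 2 = -5)
(l - 615)*(Y(48) + 2203) = (20 - 615)*(-5 + 2203) = -595*2198 = -1307810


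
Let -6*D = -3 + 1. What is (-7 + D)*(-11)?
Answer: 220/3 ≈ 73.333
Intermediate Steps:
D = 1/3 (D = -(-3 + 1)/6 = -1/6*(-2) = 1/3 ≈ 0.33333)
(-7 + D)*(-11) = (-7 + 1/3)*(-11) = -20/3*(-11) = 220/3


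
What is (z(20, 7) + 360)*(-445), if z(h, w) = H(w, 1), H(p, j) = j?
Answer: -160645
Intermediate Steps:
z(h, w) = 1
(z(20, 7) + 360)*(-445) = (1 + 360)*(-445) = 361*(-445) = -160645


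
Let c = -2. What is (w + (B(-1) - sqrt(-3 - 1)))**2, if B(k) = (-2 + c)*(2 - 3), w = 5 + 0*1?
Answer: 77 - 36*I ≈ 77.0 - 36.0*I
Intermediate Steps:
w = 5 (w = 5 + 0 = 5)
B(k) = 4 (B(k) = (-2 - 2)*(2 - 3) = -4*(-1) = 4)
(w + (B(-1) - sqrt(-3 - 1)))**2 = (5 + (4 - sqrt(-3 - 1)))**2 = (5 + (4 - sqrt(-4)))**2 = (5 + (4 - 2*I))**2 = (9 - 2*I)**2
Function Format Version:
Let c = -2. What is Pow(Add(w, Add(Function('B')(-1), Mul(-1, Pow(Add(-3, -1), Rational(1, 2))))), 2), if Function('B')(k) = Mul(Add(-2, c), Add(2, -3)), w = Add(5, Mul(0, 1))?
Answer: Add(77, Mul(-36, I)) ≈ Add(77.000, Mul(-36.000, I))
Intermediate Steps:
w = 5 (w = Add(5, 0) = 5)
Function('B')(k) = 4 (Function('B')(k) = Mul(Add(-2, -2), Add(2, -3)) = Mul(-4, -1) = 4)
Pow(Add(w, Add(Function('B')(-1), Mul(-1, Pow(Add(-3, -1), Rational(1, 2))))), 2) = Pow(Add(5, Add(4, Mul(-1, Pow(Add(-3, -1), Rational(1, 2))))), 2) = Pow(Add(5, Add(4, Mul(-1, Pow(-4, Rational(1, 2))))), 2) = Pow(Add(5, Add(4, Mul(-1, Mul(2, I)))), 2) = Pow(Add(5, Add(4, Mul(-2, I))), 2) = Pow(Add(9, Mul(-2, I)), 2)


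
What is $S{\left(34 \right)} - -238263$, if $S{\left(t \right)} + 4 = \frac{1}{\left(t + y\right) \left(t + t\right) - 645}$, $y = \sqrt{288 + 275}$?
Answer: $\frac{41832802110}{175577} - \frac{68 \sqrt{563}}{175577} \approx 2.3826 \cdot 10^{5}$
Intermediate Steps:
$y = \sqrt{563} \approx 23.728$
$S{\left(t \right)} = -4 + \frac{1}{-645 + 2 t \left(t + \sqrt{563}\right)}$ ($S{\left(t \right)} = -4 + \frac{1}{\left(t + \sqrt{563}\right) \left(t + t\right) - 645} = -4 + \frac{1}{\left(t + \sqrt{563}\right) 2 t - 645} = -4 + \frac{1}{2 t \left(t + \sqrt{563}\right) - 645} = -4 + \frac{1}{-645 + 2 t \left(t + \sqrt{563}\right)}$)
$S{\left(34 \right)} - -238263 = \frac{2581 - 8 \cdot 34^{2} - 272 \sqrt{563}}{-645 + 2 \cdot 34^{2} + 2 \cdot 34 \sqrt{563}} - -238263 = \frac{2581 - 9248 - 272 \sqrt{563}}{-645 + 2 \cdot 1156 + 68 \sqrt{563}} + 238263 = \frac{2581 - 9248 - 272 \sqrt{563}}{-645 + 2312 + 68 \sqrt{563}} + 238263 = \frac{-6667 - 272 \sqrt{563}}{1667 + 68 \sqrt{563}} + 238263 = 238263 + \frac{-6667 - 272 \sqrt{563}}{1667 + 68 \sqrt{563}}$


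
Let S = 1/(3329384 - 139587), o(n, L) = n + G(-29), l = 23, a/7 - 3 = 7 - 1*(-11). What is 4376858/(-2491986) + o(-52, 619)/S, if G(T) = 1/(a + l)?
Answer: -35130294150741149/211818810 ≈ -1.6585e+8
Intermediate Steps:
a = 147 (a = 21 + 7*(7 - 1*(-11)) = 21 + 7*(7 + 11) = 21 + 7*18 = 21 + 126 = 147)
G(T) = 1/170 (G(T) = 1/(147 + 23) = 1/170)
o(n, L) = 1/170 + n (o(n, L) = n + 1/170 = 1/170 + n)
S = 1/3189797 ≈ 3.1350e-7
4376858/(-2491986) + o(-52, 619)/S = 4376858/(-2491986) + (1/170 - 52)/(1/3189797) = 4376858*(-1/2491986) - 8839/170*3189797 = -2188429/1245993 - 28194615683/170 = -35130294150741149/211818810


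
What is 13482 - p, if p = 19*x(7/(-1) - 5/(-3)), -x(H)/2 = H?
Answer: 39838/3 ≈ 13279.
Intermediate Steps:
x(H) = -2*H
p = 608/3 (p = 19*(-2*(7/(-1) - 5/(-3))) = 19*(-2*(7*(-1) - 5*(-⅓))) = 19*(-2*(-7 + 5/3)) = 19*(-2*(-16/3)) = 19*(32/3) = 608/3 ≈ 202.67)
13482 - p = 13482 - 1*608/3 = 13482 - 608/3 = 39838/3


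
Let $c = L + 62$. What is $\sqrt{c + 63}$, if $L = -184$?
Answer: $i \sqrt{59} \approx 7.6811 i$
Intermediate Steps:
$c = -122$ ($c = -184 + 62 = -122$)
$\sqrt{c + 63} = \sqrt{-122 + 63} = \sqrt{-59} = i \sqrt{59}$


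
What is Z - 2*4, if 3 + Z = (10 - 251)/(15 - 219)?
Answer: -2003/204 ≈ -9.8186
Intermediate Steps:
Z = -371/204 (Z = -3 + (10 - 251)/(15 - 219) = -3 - 241/(-204) = -3 - 241*(-1/204) = -3 + 241/204 = -371/204 ≈ -1.8186)
Z - 2*4 = -371/204 - 2*4 = -371/204 - 8 = -2003/204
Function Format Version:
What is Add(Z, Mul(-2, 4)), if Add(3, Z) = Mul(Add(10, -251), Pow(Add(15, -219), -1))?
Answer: Rational(-2003, 204) ≈ -9.8186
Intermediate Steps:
Z = Rational(-371, 204) (Z = Add(-3, Mul(Add(10, -251), Pow(Add(15, -219), -1))) = Add(-3, Mul(-241, Pow(-204, -1))) = Add(-3, Mul(-241, Rational(-1, 204))) = Add(-3, Rational(241, 204)) = Rational(-371, 204) ≈ -1.8186)
Add(Z, Mul(-2, 4)) = Add(Rational(-371, 204), Mul(-2, 4)) = Add(Rational(-371, 204), -8) = Rational(-2003, 204)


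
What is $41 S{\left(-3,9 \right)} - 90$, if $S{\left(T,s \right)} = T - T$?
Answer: $-90$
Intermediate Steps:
$S{\left(T,s \right)} = 0$
$41 S{\left(-3,9 \right)} - 90 = 41 \cdot 0 - 90 = 0 - 90 = -90$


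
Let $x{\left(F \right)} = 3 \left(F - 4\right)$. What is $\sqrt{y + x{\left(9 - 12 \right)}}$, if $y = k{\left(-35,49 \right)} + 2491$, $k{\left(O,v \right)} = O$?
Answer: $\sqrt{2435} \approx 49.346$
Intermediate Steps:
$x{\left(F \right)} = -12 + 3 F$ ($x{\left(F \right)} = 3 \left(-4 + F\right) = -12 + 3 F$)
$y = 2456$ ($y = -35 + 2491 = 2456$)
$\sqrt{y + x{\left(9 - 12 \right)}} = \sqrt{2456 - \left(12 - 3 \left(9 - 12\right)\right)} = \sqrt{2456 + \left(-12 + 3 \left(-3\right)\right)} = \sqrt{2456 - 21} = \sqrt{2435}$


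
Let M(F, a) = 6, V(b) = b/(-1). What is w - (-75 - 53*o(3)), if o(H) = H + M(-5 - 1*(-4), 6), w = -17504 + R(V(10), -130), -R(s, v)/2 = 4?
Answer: -16960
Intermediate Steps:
V(b) = -b (V(b) = b*(-1) = -b)
R(s, v) = -8 (R(s, v) = -2*4 = -8)
w = -17512 (w = -17504 - 8 = -17512)
o(H) = 6 + H (o(H) = H + 6 = 6 + H)
w - (-75 - 53*o(3)) = -17512 - (-75 - 53*(6 + 3)) = -17512 - (-75 - 53*9) = -17512 - (-75 - 477) = -17512 - 1*(-552) = -17512 + 552 = -16960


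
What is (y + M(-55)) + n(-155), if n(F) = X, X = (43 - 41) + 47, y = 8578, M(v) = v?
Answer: 8572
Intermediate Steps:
X = 49 (X = 2 + 47 = 49)
n(F) = 49
(y + M(-55)) + n(-155) = (8578 - 55) + 49 = 8523 + 49 = 8572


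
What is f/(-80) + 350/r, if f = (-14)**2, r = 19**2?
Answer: -10689/7220 ≈ -1.4805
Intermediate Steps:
r = 361
f = 196
f/(-80) + 350/r = 196/(-80) + 350/361 = 196*(-1/80) + 350*(1/361) = -49/20 + 350/361 = -10689/7220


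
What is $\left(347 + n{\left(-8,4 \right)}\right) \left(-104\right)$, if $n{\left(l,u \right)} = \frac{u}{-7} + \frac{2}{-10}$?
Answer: $- \frac{1260272}{35} \approx -36008.0$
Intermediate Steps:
$n{\left(l,u \right)} = - \frac{1}{5} - \frac{u}{7}$ ($n{\left(l,u \right)} = u \left(- \frac{1}{7}\right) + 2 \left(- \frac{1}{10}\right) = - \frac{u}{7} - \frac{1}{5} = - \frac{1}{5} - \frac{u}{7}$)
$\left(347 + n{\left(-8,4 \right)}\right) \left(-104\right) = \left(347 - \frac{27}{35}\right) \left(-104\right) = \frac{12118}{35} \left(-104\right) = - \frac{1260272}{35}$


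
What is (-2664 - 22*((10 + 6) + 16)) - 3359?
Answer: -6727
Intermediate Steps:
(-2664 - 22*((10 + 6) + 16)) - 3359 = (-2664 - 22*(16 + 16)) - 3359 = (-2664 - 22*32) - 3359 = (-2664 - 704) - 3359 = -3368 - 3359 = -6727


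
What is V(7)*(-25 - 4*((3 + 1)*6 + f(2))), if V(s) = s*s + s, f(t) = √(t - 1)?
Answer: -7000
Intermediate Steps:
f(t) = √(-1 + t)
V(s) = s + s² (V(s) = s² + s = s + s²)
V(7)*(-25 - 4*((3 + 1)*6 + f(2))) = (7*(1 + 7))*(-25 - 4*((3 + 1)*6 + √(-1 + 2))) = (7*8)*(-25 - 4*(4*6 + √1)) = 56*(-25 - 4*(24 + 1)) = 56*(-25 - 4*25) = 56*(-25 - 100) = 56*(-125) = -7000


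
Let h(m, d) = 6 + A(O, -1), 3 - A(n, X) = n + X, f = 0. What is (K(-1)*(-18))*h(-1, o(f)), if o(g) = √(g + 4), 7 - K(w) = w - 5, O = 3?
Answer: -1638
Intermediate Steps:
A(n, X) = 3 - X - n (A(n, X) = 3 - (n + X) = 3 - (X + n) = 3 + (-X - n) = 3 - X - n)
K(w) = 12 - w (K(w) = 7 - (w - 5) = 7 - (-5 + w) = 7 + (5 - w) = 12 - w)
o(g) = √(4 + g)
h(m, d) = 7 (h(m, d) = 6 + (3 - 1*(-1) - 1*3) = 6 + (3 + 1 - 3) = 6 + 1 = 7)
(K(-1)*(-18))*h(-1, o(f)) = ((12 - 1*(-1))*(-18))*7 = ((12 + 1)*(-18))*7 = (13*(-18))*7 = -234*7 = -1638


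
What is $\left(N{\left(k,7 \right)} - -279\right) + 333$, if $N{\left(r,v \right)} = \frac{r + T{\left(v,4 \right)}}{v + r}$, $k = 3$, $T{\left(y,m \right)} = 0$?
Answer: $\frac{6123}{10} \approx 612.3$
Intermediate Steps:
$N{\left(r,v \right)} = \frac{r}{r + v}$ ($N{\left(r,v \right)} = \frac{r + 0}{v + r} = \frac{r}{r + v}$)
$\left(N{\left(k,7 \right)} - -279\right) + 333 = \left(\frac{3}{3 + 7} - -279\right) + 333 = \left(\frac{3}{10} + 279\right) + 333 = \frac{2793}{10} + 333 = \frac{6123}{10}$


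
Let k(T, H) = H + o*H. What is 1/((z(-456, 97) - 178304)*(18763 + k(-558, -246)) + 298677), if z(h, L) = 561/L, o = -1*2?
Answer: -97/328730295674 ≈ -2.9507e-10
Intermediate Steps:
o = -2
k(T, H) = -H (k(T, H) = H - 2*H = -H)
1/((z(-456, 97) - 178304)*(18763 + k(-558, -246)) + 298677) = 1/((561/97 - 178304)*(18763 - 1*(-246)) + 298677) = 1/((561*(1/97) - 178304)*(18763 + 246) + 298677) = 1/((561/97 - 178304)*19009 + 298677) = 1/(-17294927/97*19009 + 298677) = 1/(-328759267343/97 + 298677) = 1/(-328730295674/97) = -97/328730295674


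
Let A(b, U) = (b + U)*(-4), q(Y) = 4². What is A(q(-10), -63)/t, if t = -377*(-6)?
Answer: 94/1131 ≈ 0.083112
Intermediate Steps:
q(Y) = 16
A(b, U) = -4*U - 4*b (A(b, U) = (U + b)*(-4) = -4*U - 4*b)
t = 2262
A(q(-10), -63)/t = (-4*(-63) - 4*16)/2262 = (252 - 64)*(1/2262) = 188*(1/2262) = 94/1131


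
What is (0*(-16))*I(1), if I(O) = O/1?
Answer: 0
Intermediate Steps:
I(O) = O (I(O) = O*1 = O)
(0*(-16))*I(1) = (0*(-16))*1 = 0*1 = 0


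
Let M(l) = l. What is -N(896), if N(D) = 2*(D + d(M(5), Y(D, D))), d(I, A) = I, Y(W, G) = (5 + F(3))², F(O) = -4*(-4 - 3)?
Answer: -1802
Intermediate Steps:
F(O) = 28 (F(O) = -4*(-7) = 28)
Y(W, G) = 1089 (Y(W, G) = (5 + 28)² = 33² = 1089)
N(D) = 10 + 2*D (N(D) = 2*(D + 5) = 2*(5 + D) = 10 + 2*D)
-N(896) = -(10 + 2*896) = -(10 + 1792) = -1*1802 = -1802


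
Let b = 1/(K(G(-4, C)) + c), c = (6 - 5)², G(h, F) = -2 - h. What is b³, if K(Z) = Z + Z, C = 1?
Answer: 1/125 ≈ 0.0080000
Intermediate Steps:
c = 1 (c = 1² = 1)
K(Z) = 2*Z
b = ⅕ (b = 1/(2*(-2 - 1*(-4)) + 1) = 1/(2*(-2 + 4) + 1) = 1/(2*2 + 1) = 1/(4 + 1) = 1/5 = ⅕ ≈ 0.20000)
b³ = (⅕)³ = 1/125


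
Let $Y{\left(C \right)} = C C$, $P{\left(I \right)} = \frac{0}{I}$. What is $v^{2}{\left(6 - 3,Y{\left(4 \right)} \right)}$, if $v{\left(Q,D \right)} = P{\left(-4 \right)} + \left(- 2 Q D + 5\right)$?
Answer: $8281$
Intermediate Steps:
$P{\left(I \right)} = 0$
$Y{\left(C \right)} = C^{2}$
$v{\left(Q,D \right)} = 5 - 2 D Q$ ($v{\left(Q,D \right)} = 0 + \left(- 2 Q D + 5\right) = 0 - \left(-5 + 2 D Q\right) = 5 - 2 D Q$)
$v^{2}{\left(6 - 3,Y{\left(4 \right)} \right)} = \left(5 - 2 \cdot 4^{2} \left(6 - 3\right)\right)^{2} = \left(5 - 32 \cdot 3\right)^{2} = \left(5 - 96\right)^{2} = \left(-91\right)^{2} = 8281$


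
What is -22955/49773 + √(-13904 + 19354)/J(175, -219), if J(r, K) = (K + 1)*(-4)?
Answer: -22955/49773 + 5*√218/872 ≈ -0.37653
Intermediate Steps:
J(r, K) = -4 - 4*K (J(r, K) = (1 + K)*(-4) = -4 - 4*K)
-22955/49773 + √(-13904 + 19354)/J(175, -219) = -22955/49773 + √(-13904 + 19354)/(-4 - 4*(-219)) = -22955*1/49773 + √5450/(-4 + 876) = -22955/49773 + (5*√218)/872 = -22955/49773 + (5*√218)*(1/872) = -22955/49773 + 5*√218/872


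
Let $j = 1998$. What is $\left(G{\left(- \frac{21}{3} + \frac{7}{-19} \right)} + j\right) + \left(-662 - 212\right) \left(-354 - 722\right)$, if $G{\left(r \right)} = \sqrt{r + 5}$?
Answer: $942422 + \frac{3 i \sqrt{95}}{19} \approx 9.4242 \cdot 10^{5} + 1.539 i$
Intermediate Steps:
$G{\left(r \right)} = \sqrt{5 + r}$
$\left(G{\left(- \frac{21}{3} + \frac{7}{-19} \right)} + j\right) + \left(-662 - 212\right) \left(-354 - 722\right) = \left(\sqrt{5 + \left(- \frac{21}{3} + \frac{7}{-19}\right)} + 1998\right) + \left(-662 - 212\right) \left(-354 - 722\right) = \left(\sqrt{5 + \left(\left(-21\right) \frac{1}{3} + 7 \left(- \frac{1}{19}\right)\right)} + 1998\right) - -940424 = \left(\sqrt{5 - \frac{140}{19}} + 1998\right) + 940424 = \left(\sqrt{- \frac{45}{19}} + 1998\right) + 940424 = \left(\frac{3 i \sqrt{95}}{19} + 1998\right) + 940424 = \left(1998 + \frac{3 i \sqrt{95}}{19}\right) + 940424 = 942422 + \frac{3 i \sqrt{95}}{19}$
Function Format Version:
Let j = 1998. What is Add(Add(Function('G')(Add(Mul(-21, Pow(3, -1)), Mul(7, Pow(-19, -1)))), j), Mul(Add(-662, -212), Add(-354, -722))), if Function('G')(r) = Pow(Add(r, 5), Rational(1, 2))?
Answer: Add(942422, Mul(Rational(3, 19), I, Pow(95, Rational(1, 2)))) ≈ Add(9.4242e+5, Mul(1.5390, I))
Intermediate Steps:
Function('G')(r) = Pow(Add(5, r), Rational(1, 2))
Add(Add(Function('G')(Add(Mul(-21, Pow(3, -1)), Mul(7, Pow(-19, -1)))), j), Mul(Add(-662, -212), Add(-354, -722))) = Add(Add(Pow(Add(5, Add(Mul(-21, Pow(3, -1)), Mul(7, Pow(-19, -1)))), Rational(1, 2)), 1998), Mul(Add(-662, -212), Add(-354, -722))) = Add(Add(Pow(Add(5, Add(Mul(-21, Rational(1, 3)), Mul(7, Rational(-1, 19)))), Rational(1, 2)), 1998), Mul(-874, -1076)) = Add(Add(Pow(Add(5, Add(-7, Rational(-7, 19))), Rational(1, 2)), 1998), 940424) = Add(Add(Pow(Add(5, Rational(-140, 19)), Rational(1, 2)), 1998), 940424) = Add(Add(Pow(Rational(-45, 19), Rational(1, 2)), 1998), 940424) = Add(Add(Mul(Rational(3, 19), I, Pow(95, Rational(1, 2))), 1998), 940424) = Add(Add(1998, Mul(Rational(3, 19), I, Pow(95, Rational(1, 2)))), 940424) = Add(942422, Mul(Rational(3, 19), I, Pow(95, Rational(1, 2))))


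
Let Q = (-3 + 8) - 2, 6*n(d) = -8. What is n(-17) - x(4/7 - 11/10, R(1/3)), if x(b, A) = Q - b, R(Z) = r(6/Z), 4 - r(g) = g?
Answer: -1021/210 ≈ -4.8619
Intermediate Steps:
r(g) = 4 - g
R(Z) = 4 - 6/Z
n(d) = -4/3 (n(d) = (1/6)*(-8) = -4/3)
Q = 3 (Q = 5 - 2 = 3)
x(b, A) = 3 - b
n(-17) - x(4/7 - 11/10, R(1/3)) = -4/3 - (3 - (4/7 - 11/10)) = -4/3 - (3 - 1*(-37/70)) = -4/3 - (3 + 37/70) = -4/3 - 1*247/70 = -4/3 - 247/70 = -1021/210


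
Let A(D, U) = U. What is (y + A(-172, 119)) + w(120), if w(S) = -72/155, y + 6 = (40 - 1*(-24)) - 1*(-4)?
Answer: 27983/155 ≈ 180.54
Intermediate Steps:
y = 62 (y = -6 + ((40 - 1*(-24)) - 1*(-4)) = -6 + ((40 + 24) + 4) = -6 + (64 + 4) = -6 + 68 = 62)
w(S) = -72/155 (w(S) = -72*1/155 = -72/155)
(y + A(-172, 119)) + w(120) = (62 + 119) - 72/155 = 181 - 72/155 = 27983/155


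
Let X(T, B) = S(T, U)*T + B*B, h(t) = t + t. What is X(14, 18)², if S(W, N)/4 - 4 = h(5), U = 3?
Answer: 1227664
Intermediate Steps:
h(t) = 2*t
S(W, N) = 56 (S(W, N) = 16 + 4*(2*5) = 16 + 4*10 = 16 + 40 = 56)
X(T, B) = B² + 56*T (X(T, B) = 56*T + B*B = 56*T + B² = B² + 56*T)
X(14, 18)² = (18² + 56*14)² = (324 + 784)² = 1108² = 1227664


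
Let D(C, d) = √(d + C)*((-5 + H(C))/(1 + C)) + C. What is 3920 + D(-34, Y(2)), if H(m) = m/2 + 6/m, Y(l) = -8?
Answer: 3886 + 377*I*√42/561 ≈ 3886.0 + 4.3551*I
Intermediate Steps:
H(m) = m/2 + 6/m (H(m) = m*(½) + 6/m = m/2 + 6/m)
D(C, d) = C + √(C + d)*(-5 + C/2 + 6/C)/(1 + C) (D(C, d) = √(d + C)*((-5 + (C/2 + 6/C))/(1 + C)) + C = √(C + d)*((-5 + C/2 + 6/C)/(1 + C)) + C = √(C + d)*(-5 + C/2 + 6/C)/(1 + C) + C = C + √(C + d)*(-5 + C/2 + 6/C)/(1 + C))
3920 + D(-34, Y(2)) = 3920 + (-34*(-34 + (-34)² - 5*√(-34 - 8)) + √(-34 - 8)*(12 + (-34)²)/2)/((-34)*(1 - 34)) = 3920 - 1/34*(-34*(-34 + 1156 - 5*I*√42) + √(-42)*(12 + 1156)/2)/(-33) = 3920 - 1/34*(-1/33)*(-34*(-34 + 1156 - 5*I*√42) + (½)*(I*√42)*1168) = 3920 - 1/34*(-1/33)*(-34*(-34 + 1156 - 5*I*√42) + 584*I*√42) = 3920 - 1/34*(-1/33)*(-34*(1122 - 5*I*√42) + 584*I*√42) = 3920 - 1/34*(-1/33)*((-38148 + 170*I*√42) + 584*I*√42) = 3920 - 1/34*(-1/33)*(-38148 + 754*I*√42) = 3920 + (-34 + 377*I*√42/561) = 3886 + 377*I*√42/561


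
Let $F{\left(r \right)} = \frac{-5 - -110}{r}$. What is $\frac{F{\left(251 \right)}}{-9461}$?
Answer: $- \frac{105}{2374711} \approx -4.4216 \cdot 10^{-5}$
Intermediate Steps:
$F{\left(r \right)} = \frac{105}{r}$ ($F{\left(r \right)} = \frac{-5 + 110}{r} = \frac{105}{r}$)
$\frac{F{\left(251 \right)}}{-9461} = \frac{105 \cdot \frac{1}{251}}{-9461} = 105 \cdot \frac{1}{251} \left(- \frac{1}{9461}\right) = \frac{105}{251} \left(- \frac{1}{9461}\right) = - \frac{105}{2374711}$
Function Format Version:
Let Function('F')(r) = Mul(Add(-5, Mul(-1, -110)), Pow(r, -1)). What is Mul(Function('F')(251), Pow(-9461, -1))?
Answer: Rational(-105, 2374711) ≈ -4.4216e-5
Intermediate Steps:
Function('F')(r) = Mul(105, Pow(r, -1)) (Function('F')(r) = Mul(Add(-5, 110), Pow(r, -1)) = Mul(105, Pow(r, -1)))
Mul(Function('F')(251), Pow(-9461, -1)) = Mul(Mul(105, Pow(251, -1)), Pow(-9461, -1)) = Mul(Mul(105, Rational(1, 251)), Rational(-1, 9461)) = Mul(Rational(105, 251), Rational(-1, 9461)) = Rational(-105, 2374711)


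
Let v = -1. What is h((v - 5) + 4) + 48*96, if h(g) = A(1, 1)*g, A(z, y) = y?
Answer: 4606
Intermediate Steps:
h(g) = g (h(g) = 1*g = g)
h((v - 5) + 4) + 48*96 = ((-1 - 5) + 4) + 48*96 = (-6 + 4) + 4608 = -2 + 4608 = 4606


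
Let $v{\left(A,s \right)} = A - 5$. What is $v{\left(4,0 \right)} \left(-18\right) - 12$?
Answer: $6$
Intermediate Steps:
$v{\left(A,s \right)} = -5 + A$ ($v{\left(A,s \right)} = A - 5 = -5 + A$)
$v{\left(4,0 \right)} \left(-18\right) - 12 = \left(-5 + 4\right) \left(-18\right) - 12 = \left(-1\right) \left(-18\right) - 12 = 18 - 12 = 6$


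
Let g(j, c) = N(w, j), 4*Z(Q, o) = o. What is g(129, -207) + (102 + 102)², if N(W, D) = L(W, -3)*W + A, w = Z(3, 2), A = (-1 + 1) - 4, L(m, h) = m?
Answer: 166449/4 ≈ 41612.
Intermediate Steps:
Z(Q, o) = o/4
A = -4 (A = 0 - 4 = -4)
w = ½ (w = (¼)*2 = ½ ≈ 0.50000)
N(W, D) = -4 + W² (N(W, D) = W*W - 4 = W² - 4 = -4 + W²)
g(j, c) = -15/4 (g(j, c) = -4 + (½)² = -4 + ¼ = -15/4)
g(129, -207) + (102 + 102)² = -15/4 + (102 + 102)² = -15/4 + 204² = -15/4 + 41616 = 166449/4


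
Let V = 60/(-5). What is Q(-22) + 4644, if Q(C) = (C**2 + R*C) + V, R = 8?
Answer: 4940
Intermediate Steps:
V = -12 (V = 60*(-1/5) = -12)
Q(C) = -12 + C**2 + 8*C (Q(C) = (C**2 + 8*C) - 12 = -12 + C**2 + 8*C)
Q(-22) + 4644 = (-12 + (-22)**2 + 8*(-22)) + 4644 = (-12 + 484 - 176) + 4644 = 296 + 4644 = 4940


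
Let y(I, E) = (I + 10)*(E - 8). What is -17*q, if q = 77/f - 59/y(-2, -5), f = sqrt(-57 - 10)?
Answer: -1003/104 + 1309*I*sqrt(67)/67 ≈ -9.6442 + 159.92*I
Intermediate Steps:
f = I*sqrt(67) (f = sqrt(-67) = I*sqrt(67) ≈ 8.1853*I)
y(I, E) = (-8 + E)*(10 + I) (y(I, E) = (10 + I)*(-8 + E) = (-8 + E)*(10 + I))
q = 59/104 - 77*I*sqrt(67)/67 (q = 77/((I*sqrt(67))) - 59/(-80 - 8*(-2) + 10*(-5) - 5*(-2)) = 77*(-I*sqrt(67)/67) - 59/(-80 + 16 - 50 + 10) = -77*I*sqrt(67)/67 - 59/(-104) = -77*I*sqrt(67)/67 - 59*(-1/104) = -77*I*sqrt(67)/67 + 59/104 = 59/104 - 77*I*sqrt(67)/67 ≈ 0.56731 - 9.407*I)
-17*q = -17*(59/104 - 77*I*sqrt(67)/67) = -1003/104 + 1309*I*sqrt(67)/67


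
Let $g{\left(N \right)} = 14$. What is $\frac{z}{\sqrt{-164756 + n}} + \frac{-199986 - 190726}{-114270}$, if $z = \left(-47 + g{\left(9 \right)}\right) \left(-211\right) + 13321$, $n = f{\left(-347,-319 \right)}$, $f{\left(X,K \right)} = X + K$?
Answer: $\frac{195356}{57135} - \frac{10142 i \sqrt{165422}}{82711} \approx 3.4192 - 49.872 i$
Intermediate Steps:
$f{\left(X,K \right)} = K + X$
$n = -666$ ($n = -319 - 347 = -666$)
$z = 20284$ ($z = \left(-47 + 14\right) \left(-211\right) + 13321 = \left(-33\right) \left(-211\right) + 13321 = 6963 + 13321 = 20284$)
$\frac{z}{\sqrt{-164756 + n}} + \frac{-199986 - 190726}{-114270} = \frac{20284}{\sqrt{-164756 - 666}} + \frac{-199986 - 190726}{-114270} = \frac{20284}{\sqrt{-165422}} - - \frac{195356}{57135} = \frac{20284}{i \sqrt{165422}} + \frac{195356}{57135} = 20284 \left(- \frac{i \sqrt{165422}}{165422}\right) + \frac{195356}{57135} = - \frac{10142 i \sqrt{165422}}{82711} + \frac{195356}{57135} = \frac{195356}{57135} - \frac{10142 i \sqrt{165422}}{82711}$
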